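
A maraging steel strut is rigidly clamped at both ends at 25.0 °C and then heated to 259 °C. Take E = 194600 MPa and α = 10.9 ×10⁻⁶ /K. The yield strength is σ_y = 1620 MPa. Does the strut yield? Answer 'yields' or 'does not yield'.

E = 194600 MPa = 194.6 GPa.
ΔT = 234.0 K. Constrained thermal stress σ = E·α·ΔT = 194.6×10³ MPa × 10.9×10⁻⁶ × 234.0 = 496 MPa (compressive).
Compare to σ_y = 1620 MPa: σ < σ_y, so it does not yield.

does not yield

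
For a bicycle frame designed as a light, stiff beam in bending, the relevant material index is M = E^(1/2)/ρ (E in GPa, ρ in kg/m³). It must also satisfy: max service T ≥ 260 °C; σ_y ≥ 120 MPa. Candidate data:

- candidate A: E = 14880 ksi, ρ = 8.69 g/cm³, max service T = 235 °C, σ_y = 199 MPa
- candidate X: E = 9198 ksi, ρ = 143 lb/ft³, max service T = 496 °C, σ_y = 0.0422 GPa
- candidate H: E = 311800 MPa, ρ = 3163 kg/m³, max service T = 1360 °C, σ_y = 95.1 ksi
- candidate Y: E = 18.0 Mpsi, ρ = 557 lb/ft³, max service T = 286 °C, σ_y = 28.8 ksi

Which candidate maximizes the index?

Screen on constraints: max service T ≥ 260 °C; σ_y ≥ 120 MPa. Survivors: candidate H, candidate Y.
Putting every candidate on a common basis:
  candidate H: E = 311.8 GPa, ρ = 3163 kg/m³
  candidate Y: E = 124.1 GPa, ρ = 8922 kg/m³
  candidate H: M = 5.58×10⁻³
  candidate Y: M = 1.25×10⁻³
Candidate H has the largest M.

candidate H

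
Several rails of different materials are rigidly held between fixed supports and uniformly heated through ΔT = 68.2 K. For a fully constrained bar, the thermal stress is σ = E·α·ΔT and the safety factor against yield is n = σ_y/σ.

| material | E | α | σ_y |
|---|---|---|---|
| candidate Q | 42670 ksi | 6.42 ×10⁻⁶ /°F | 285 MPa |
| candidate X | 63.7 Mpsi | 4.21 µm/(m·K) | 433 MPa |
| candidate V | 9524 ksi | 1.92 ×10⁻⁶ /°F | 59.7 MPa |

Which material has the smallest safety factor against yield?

In consistent units (E in GPa, α in ×10⁻⁶/K, σ_y in MPa):
  candidate Q: E = 294.2, α = 11.6, σ_y = 285.0 → σ = 232 MPa, n = 1.23
  candidate X: E = 439.2, α = 4.21, σ_y = 433.0 → σ = 126 MPa, n = 3.43
  candidate V: E = 65.67, α = 3.46, σ_y = 59.70 → σ = 15.5 MPa, n = 3.86
The minimum is candidate Q at n = 1.23.

candidate Q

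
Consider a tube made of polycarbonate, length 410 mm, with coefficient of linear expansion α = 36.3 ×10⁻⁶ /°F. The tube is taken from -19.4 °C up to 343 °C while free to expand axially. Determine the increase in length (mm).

9.71 mm

Convert α: 36.3×10⁻⁶/°F × (9/5) = 65.3×10⁻⁶/K.
ΔT = 343 − (-19.4) = 362.4 K.
ΔL = α·L₀·ΔT = 65.3×10⁻⁶ × 410 mm × 362.4 K = 9.71 mm.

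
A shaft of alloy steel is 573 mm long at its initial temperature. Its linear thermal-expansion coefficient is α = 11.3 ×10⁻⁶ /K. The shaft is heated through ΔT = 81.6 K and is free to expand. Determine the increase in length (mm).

0.528 mm

ΔL = α·L₀·ΔT = 11.3×10⁻⁶ × 573 mm × 81.60 K = 0.528 mm.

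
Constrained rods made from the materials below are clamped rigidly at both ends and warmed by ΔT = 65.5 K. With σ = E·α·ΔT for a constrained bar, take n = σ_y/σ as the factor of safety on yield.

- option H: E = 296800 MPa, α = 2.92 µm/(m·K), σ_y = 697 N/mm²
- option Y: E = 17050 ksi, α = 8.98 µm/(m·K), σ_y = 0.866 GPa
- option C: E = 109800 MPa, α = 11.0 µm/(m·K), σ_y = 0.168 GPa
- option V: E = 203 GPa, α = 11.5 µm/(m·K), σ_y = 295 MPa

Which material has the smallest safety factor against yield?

option V

Per material, after unit conversion:
  option H: E = 296.8, α = 2.92, σ_y = 697.0 → σ = 56.8 MPa, n = 12.3
  option Y: E = 117.6, α = 8.98, σ_y = 866.0 → σ = 69.1 MPa, n = 12.5
  option C: E = 109.8, α = 11.0, σ_y = 168.0 → σ = 79.1 MPa, n = 2.12
  option V: E = 203.0, α = 11.5, σ_y = 295.0 → σ = 153 MPa, n = 1.93
Smallest n: option V with n = 1.93.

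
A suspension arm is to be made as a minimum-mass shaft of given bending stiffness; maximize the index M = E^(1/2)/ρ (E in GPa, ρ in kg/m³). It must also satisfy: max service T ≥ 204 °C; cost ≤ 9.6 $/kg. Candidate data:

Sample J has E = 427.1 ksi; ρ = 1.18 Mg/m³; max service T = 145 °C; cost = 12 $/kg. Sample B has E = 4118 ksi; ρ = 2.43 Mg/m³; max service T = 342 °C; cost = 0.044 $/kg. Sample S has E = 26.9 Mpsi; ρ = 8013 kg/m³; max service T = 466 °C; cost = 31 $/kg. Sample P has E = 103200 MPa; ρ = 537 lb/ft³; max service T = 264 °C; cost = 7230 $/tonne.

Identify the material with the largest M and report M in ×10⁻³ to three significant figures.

sample B, M = 2.19×10⁻³

Screen on constraints: max service T ≥ 204 °C; cost ≤ 9.6 $/kg. Survivors: sample B, sample P.
Putting every candidate on a common basis:
  sample B: E = 28.39 GPa, ρ = 2430 kg/m³
  sample P: E = 103.2 GPa, ρ = 8602 kg/m³
  sample B: M = 2.19×10⁻³
  sample P: M = 1.18×10⁻³
The maximum is for sample B.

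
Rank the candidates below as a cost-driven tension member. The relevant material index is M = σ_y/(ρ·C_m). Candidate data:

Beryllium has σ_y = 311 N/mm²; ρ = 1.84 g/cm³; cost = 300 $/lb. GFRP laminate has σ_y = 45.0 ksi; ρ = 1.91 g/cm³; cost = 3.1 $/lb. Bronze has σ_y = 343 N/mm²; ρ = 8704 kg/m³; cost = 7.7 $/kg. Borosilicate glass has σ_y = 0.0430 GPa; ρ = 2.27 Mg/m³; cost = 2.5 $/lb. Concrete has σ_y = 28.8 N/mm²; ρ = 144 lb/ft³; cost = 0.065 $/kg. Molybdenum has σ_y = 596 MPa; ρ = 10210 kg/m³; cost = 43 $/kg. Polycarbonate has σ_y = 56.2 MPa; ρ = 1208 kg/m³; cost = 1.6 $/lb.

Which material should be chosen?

In SI units:
  beryllium: σ_y = 311.0 MPa, ρ = 1840 kg/m³, cost = 661.4 $/kg
  GFRP laminate: σ_y = 310.3 MPa, ρ = 1910 kg/m³, cost = 6.834 $/kg
  bronze: σ_y = 343.0 MPa, ρ = 8704 kg/m³, cost = 7.700 $/kg
  borosilicate glass: σ_y = 43.00 MPa, ρ = 2270 kg/m³, cost = 5.511 $/kg
  concrete: σ_y = 28.80 MPa, ρ = 2307 kg/m³, cost = 0.06500 $/kg
  molybdenum: σ_y = 596.0 MPa, ρ = 10210 kg/m³, cost = 43.00 $/kg
  polycarbonate: σ_y = 56.20 MPa, ρ = 1208 kg/m³, cost = 3.527 $/kg
  concrete: M = 192 kN·m per $
  GFRP laminate: M = 23.8 kN·m per $
  polycarbonate: M = 13.2 kN·m per $
  bronze: M = 5.12 kN·m per $
  borosilicate glass: M = 3.44 kN·m per $
  molybdenum: M = 1.36 kN·m per $
  beryllium: M = 0.256 kN·m per $
Concrete ranks first.

concrete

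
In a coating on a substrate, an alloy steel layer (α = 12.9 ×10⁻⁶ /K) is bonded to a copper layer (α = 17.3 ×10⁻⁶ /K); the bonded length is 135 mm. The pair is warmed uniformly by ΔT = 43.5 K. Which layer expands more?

α(alloy steel) = 12.9×10⁻⁶/K vs α(copper) = 17.3×10⁻⁶/K.
Higher α expands more for the same ΔT: copper.

copper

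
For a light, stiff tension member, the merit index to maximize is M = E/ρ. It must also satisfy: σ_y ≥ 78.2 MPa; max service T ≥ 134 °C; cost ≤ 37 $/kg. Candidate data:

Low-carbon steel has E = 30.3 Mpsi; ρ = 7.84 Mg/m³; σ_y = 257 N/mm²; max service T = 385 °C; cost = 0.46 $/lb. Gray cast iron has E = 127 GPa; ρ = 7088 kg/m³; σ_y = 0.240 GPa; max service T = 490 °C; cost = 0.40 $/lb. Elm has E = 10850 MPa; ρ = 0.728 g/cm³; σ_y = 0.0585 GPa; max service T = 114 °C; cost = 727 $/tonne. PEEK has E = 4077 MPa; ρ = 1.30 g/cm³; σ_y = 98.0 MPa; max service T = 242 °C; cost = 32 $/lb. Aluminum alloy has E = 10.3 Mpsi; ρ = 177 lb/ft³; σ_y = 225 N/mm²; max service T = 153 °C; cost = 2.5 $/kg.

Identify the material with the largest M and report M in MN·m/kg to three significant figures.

low-carbon steel, M = 26.6 MN·m/kg

Screen on constraints: σ_y ≥ 78.2 MPa; max service T ≥ 134 °C; cost ≤ 37 $/kg. Survivors: low-carbon steel, gray cast iron, aluminum alloy.
Putting every candidate on a common basis:
  low-carbon steel: E = 208.9 GPa, ρ = 7840 kg/m³
  gray cast iron: E = 127.0 GPa, ρ = 7088 kg/m³
  aluminum alloy: E = 71.02 GPa, ρ = 2835 kg/m³
  low-carbon steel: M = 26.6 MN·m/kg
  aluminum alloy: M = 25.0 MN·m/kg
  gray cast iron: M = 17.9 MN·m/kg
Low-carbon steel ranks first.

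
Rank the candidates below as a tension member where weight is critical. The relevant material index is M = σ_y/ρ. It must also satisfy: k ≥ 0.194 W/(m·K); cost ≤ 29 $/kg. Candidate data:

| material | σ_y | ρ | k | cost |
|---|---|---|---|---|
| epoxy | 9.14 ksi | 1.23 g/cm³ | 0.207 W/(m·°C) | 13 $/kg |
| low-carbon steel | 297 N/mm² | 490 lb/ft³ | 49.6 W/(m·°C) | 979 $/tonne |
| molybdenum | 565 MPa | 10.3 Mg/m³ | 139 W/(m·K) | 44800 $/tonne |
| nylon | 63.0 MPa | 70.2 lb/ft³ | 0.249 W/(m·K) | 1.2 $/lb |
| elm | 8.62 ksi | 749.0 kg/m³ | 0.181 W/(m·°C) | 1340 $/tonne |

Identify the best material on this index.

nylon

Screen on constraints: k ≥ 0.194 W/(m·K); cost ≤ 29 $/kg. Survivors: epoxy, low-carbon steel, nylon.
After converting to SI:
  epoxy: σ_y = 63.02 MPa, ρ = 1230 kg/m³
  low-carbon steel: σ_y = 297.0 MPa, ρ = 7849 kg/m³
  nylon: σ_y = 63.00 MPa, ρ = 1124 kg/m³
  nylon: M = 56.0 kN·m/kg
  epoxy: M = 51.2 kN·m/kg
  low-carbon steel: M = 37.8 kN·m/kg
Nylon has the largest M.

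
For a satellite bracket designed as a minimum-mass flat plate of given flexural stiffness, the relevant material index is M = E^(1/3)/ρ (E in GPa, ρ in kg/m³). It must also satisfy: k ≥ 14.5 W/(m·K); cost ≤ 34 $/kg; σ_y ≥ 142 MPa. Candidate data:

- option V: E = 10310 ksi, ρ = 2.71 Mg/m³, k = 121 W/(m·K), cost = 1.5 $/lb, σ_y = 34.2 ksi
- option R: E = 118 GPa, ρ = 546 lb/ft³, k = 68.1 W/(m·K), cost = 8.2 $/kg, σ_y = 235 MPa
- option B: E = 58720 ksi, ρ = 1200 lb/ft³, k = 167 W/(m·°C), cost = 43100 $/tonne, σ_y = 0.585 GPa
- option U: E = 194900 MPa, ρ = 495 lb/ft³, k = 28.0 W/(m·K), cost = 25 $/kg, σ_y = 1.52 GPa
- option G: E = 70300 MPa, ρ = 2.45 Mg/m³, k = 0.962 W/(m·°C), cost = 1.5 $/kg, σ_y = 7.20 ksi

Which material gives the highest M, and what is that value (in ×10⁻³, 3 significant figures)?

Screen on constraints: k ≥ 14.5 W/(m·K); cost ≤ 34 $/kg; σ_y ≥ 142 MPa. Survivors: option V, option R, option U.
After converting to SI:
  option V: E = 71.08 GPa, ρ = 2710 kg/m³
  option R: E = 118.0 GPa, ρ = 8746 kg/m³
  option U: E = 194.9 GPa, ρ = 7929 kg/m³
  option V: M = 1.53×10⁻³
  option U: M = 0.731×10⁻³
  option R: M = 0.561×10⁻³
Highest index: option V.

option V, M = 1.53×10⁻³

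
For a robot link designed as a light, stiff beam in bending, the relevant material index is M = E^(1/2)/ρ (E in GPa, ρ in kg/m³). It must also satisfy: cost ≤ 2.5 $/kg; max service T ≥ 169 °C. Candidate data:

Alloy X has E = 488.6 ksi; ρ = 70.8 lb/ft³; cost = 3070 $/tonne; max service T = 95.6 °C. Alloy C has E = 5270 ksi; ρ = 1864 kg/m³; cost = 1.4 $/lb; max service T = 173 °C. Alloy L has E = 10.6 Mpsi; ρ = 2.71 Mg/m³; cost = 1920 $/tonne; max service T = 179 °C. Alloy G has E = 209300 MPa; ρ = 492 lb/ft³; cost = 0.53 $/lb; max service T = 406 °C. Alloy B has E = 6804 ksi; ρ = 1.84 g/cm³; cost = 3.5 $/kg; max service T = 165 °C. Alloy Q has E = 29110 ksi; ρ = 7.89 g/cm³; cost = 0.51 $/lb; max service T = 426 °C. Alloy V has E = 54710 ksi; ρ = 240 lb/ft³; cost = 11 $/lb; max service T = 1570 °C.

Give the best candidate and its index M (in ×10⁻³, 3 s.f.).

Screen on constraints: cost ≤ 2.5 $/kg; max service T ≥ 169 °C. Survivors: alloy L, alloy G, alloy Q.
Putting every candidate on a common basis:
  alloy L: E = 73.08 GPa, ρ = 2710 kg/m³
  alloy G: E = 209.3 GPa, ρ = 7881 kg/m³
  alloy Q: E = 200.7 GPa, ρ = 7890 kg/m³
  alloy L: M = 3.15×10⁻³
  alloy G: M = 1.84×10⁻³
  alloy Q: M = 1.80×10⁻³
Alloy L ranks first.

alloy L, M = 3.15×10⁻³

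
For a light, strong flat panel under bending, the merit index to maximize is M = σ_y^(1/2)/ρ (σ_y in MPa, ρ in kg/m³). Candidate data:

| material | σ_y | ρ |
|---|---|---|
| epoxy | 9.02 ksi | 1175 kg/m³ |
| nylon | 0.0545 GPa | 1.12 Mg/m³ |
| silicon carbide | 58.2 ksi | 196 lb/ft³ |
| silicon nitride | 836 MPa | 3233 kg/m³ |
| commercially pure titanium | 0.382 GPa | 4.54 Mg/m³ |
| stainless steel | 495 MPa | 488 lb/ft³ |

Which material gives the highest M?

silicon nitride

In SI units:
  epoxy: σ_y = 62.19 MPa, ρ = 1175 kg/m³
  nylon: σ_y = 54.50 MPa, ρ = 1120 kg/m³
  silicon carbide: σ_y = 401.3 MPa, ρ = 3140 kg/m³
  silicon nitride: σ_y = 836.0 MPa, ρ = 3233 kg/m³
  commercially pure titanium: σ_y = 382.0 MPa, ρ = 4540 kg/m³
  stainless steel: σ_y = 495.0 MPa, ρ = 7817 kg/m³
  silicon nitride: M = 8.94×10⁻³
  epoxy: M = 6.71×10⁻³
  nylon: M = 6.59×10⁻³
  silicon carbide: M = 6.38×10⁻³
  commercially pure titanium: M = 4.31×10⁻³
  stainless steel: M = 2.85×10⁻³
Silicon nitride ranks first.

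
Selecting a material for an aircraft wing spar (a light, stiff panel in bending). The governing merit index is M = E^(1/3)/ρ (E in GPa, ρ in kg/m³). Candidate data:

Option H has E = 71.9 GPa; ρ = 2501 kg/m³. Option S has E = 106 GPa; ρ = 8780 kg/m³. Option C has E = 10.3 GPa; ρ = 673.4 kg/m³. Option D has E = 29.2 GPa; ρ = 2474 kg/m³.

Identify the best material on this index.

option C

Per-candidate index values:
  option C: M = 3.23×10⁻³
  option H: M = 1.66×10⁻³
  option D: M = 1.24×10⁻³
  option S: M = 0.539×10⁻³
Highest index: option C.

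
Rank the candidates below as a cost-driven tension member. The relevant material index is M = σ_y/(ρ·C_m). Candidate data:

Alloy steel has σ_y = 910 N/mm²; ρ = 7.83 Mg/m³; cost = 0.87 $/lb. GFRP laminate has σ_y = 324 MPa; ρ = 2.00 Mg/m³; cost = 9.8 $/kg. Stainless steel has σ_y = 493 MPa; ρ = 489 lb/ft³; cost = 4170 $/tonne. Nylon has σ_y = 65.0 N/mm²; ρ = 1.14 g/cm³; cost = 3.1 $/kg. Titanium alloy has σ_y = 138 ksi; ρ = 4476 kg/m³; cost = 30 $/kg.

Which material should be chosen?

In SI units:
  alloy steel: σ_y = 910.0 MPa, ρ = 7830 kg/m³, cost = 1.918 $/kg
  GFRP laminate: σ_y = 324.0 MPa, ρ = 2000 kg/m³, cost = 9.800 $/kg
  stainless steel: σ_y = 493.0 MPa, ρ = 7833 kg/m³, cost = 4.170 $/kg
  nylon: σ_y = 65.00 MPa, ρ = 1140 kg/m³, cost = 3.100 $/kg
  titanium alloy: σ_y = 951.5 MPa, ρ = 4476 kg/m³, cost = 30.00 $/kg
  alloy steel: M = 60.6 kN·m per $
  nylon: M = 18.4 kN·m per $
  GFRP laminate: M = 16.5 kN·m per $
  stainless steel: M = 15.1 kN·m per $
  titanium alloy: M = 7.09 kN·m per $
Alloy steel ranks first.

alloy steel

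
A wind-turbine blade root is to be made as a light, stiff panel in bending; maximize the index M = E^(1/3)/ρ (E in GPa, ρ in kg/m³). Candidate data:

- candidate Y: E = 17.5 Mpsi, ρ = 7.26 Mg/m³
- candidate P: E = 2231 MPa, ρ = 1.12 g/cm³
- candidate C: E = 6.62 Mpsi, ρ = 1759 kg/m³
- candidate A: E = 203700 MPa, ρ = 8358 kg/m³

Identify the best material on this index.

candidate C

Putting every candidate on a common basis:
  candidate Y: E = 120.7 GPa, ρ = 7260 kg/m³
  candidate P: E = 2.231 GPa, ρ = 1120 kg/m³
  candidate C: E = 45.64 GPa, ρ = 1759 kg/m³
  candidate A: E = 203.7 GPa, ρ = 8358 kg/m³
  candidate C: M = 2.03×10⁻³
  candidate P: M = 1.17×10⁻³
  candidate A: M = 0.704×10⁻³
  candidate Y: M = 0.681×10⁻³
The maximum is for candidate C.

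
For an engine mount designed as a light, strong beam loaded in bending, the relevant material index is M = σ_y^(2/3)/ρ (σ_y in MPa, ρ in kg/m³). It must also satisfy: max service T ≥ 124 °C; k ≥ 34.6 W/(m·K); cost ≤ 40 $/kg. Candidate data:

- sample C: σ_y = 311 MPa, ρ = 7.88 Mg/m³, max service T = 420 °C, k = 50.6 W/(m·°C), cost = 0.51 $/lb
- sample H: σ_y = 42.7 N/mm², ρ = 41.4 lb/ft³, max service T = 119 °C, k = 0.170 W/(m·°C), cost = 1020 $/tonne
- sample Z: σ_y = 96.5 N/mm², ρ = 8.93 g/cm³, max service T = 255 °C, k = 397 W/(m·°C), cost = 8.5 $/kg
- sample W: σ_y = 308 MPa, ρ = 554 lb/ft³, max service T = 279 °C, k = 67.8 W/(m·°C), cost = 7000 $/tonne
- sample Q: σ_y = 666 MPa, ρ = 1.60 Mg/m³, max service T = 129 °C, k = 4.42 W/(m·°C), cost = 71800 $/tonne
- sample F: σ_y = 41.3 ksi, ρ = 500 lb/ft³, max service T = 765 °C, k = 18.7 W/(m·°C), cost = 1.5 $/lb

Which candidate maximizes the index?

sample C

Screen on constraints: max service T ≥ 124 °C; k ≥ 34.6 W/(m·K); cost ≤ 40 $/kg. Survivors: sample C, sample Z, sample W.
Putting every candidate on a common basis:
  sample C: σ_y = 311.0 MPa, ρ = 7880 kg/m³
  sample Z: σ_y = 96.50 MPa, ρ = 8930 kg/m³
  sample W: σ_y = 308.0 MPa, ρ = 8874 kg/m³
  sample C: M = 5.83×10⁻³
  sample W: M = 5.14×10⁻³
  sample Z: M = 2.36×10⁻³
Sample C has the largest M.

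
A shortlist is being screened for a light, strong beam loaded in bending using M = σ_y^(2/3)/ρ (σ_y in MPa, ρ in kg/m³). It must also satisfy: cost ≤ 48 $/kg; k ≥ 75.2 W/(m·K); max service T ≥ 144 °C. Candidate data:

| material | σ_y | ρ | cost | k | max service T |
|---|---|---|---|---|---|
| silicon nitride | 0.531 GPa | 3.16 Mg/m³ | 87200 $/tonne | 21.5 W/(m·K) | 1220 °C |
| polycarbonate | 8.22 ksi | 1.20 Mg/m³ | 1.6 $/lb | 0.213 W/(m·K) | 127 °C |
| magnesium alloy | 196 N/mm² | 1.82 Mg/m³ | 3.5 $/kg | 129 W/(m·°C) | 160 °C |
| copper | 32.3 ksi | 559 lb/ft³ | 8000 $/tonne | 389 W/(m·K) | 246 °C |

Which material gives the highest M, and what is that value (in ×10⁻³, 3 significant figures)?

magnesium alloy, M = 18.5×10⁻³

Screen on constraints: cost ≤ 48 $/kg; k ≥ 75.2 W/(m·K); max service T ≥ 144 °C. Survivors: magnesium alloy, copper.
Normalizing units and computing the index:
  magnesium alloy: σ_y = 196.0 MPa, ρ = 1820 kg/m³
  copper: σ_y = 222.7 MPa, ρ = 8954 kg/m³
  magnesium alloy: M = 18.5×10⁻³
  copper: M = 4.10×10⁻³
The maximum is for magnesium alloy.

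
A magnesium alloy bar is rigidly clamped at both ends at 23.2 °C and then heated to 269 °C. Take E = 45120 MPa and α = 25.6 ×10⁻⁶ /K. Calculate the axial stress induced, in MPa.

284 MPa

E = 45120 MPa = 45.12 GPa.
ΔT = 245.8 K. Constrained thermal stress σ = E·α·ΔT = 45.12×10³ MPa × 25.6×10⁻⁶ × 245.8 = 284 MPa (compressive).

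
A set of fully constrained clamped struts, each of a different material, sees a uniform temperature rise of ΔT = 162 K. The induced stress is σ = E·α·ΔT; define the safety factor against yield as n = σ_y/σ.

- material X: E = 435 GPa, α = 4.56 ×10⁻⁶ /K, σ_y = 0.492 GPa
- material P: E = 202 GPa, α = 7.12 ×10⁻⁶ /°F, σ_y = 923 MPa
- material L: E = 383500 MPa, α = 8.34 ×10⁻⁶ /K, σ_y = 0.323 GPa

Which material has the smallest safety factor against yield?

material L

Per material, after unit conversion:
  material X: E = 435.0, α = 4.56, σ_y = 492.0 → σ = 321 MPa, n = 1.53
  material P: E = 202.0, α = 12.8, σ_y = 923.0 → σ = 419 MPa, n = 2.20
  material L: E = 383.5, α = 8.34, σ_y = 323.0 → σ = 518 MPa, n = 0.623
Material L has the lowest safety factor, n = 0.623.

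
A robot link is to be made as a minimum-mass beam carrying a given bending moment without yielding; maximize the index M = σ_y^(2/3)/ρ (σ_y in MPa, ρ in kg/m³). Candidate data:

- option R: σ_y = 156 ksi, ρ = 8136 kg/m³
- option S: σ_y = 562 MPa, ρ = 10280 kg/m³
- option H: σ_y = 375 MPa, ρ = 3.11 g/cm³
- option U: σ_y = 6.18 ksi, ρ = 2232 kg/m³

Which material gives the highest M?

After converting to SI:
  option R: σ_y = 1076 MPa, ρ = 8136 kg/m³
  option S: σ_y = 562.0 MPa, ρ = 10280 kg/m³
  option H: σ_y = 375.0 MPa, ρ = 3110 kg/m³
  option U: σ_y = 42.61 MPa, ρ = 2232 kg/m³
  option H: M = 16.7×10⁻³
  option R: M = 12.9×10⁻³
  option S: M = 6.62×10⁻³
  option U: M = 5.47×10⁻³
Highest index: option H.

option H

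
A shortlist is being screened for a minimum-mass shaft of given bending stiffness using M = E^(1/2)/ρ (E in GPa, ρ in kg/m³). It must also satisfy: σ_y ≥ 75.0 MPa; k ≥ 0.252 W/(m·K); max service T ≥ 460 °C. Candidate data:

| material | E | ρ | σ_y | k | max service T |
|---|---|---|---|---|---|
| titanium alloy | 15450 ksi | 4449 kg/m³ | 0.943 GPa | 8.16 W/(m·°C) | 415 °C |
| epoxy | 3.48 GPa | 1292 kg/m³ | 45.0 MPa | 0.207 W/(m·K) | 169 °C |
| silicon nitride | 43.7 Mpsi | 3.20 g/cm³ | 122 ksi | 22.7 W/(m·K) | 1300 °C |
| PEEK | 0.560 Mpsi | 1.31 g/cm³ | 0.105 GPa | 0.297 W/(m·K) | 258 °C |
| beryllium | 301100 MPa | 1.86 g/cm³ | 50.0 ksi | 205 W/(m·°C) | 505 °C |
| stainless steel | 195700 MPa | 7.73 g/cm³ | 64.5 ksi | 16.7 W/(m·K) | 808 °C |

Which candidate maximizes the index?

beryllium

Screen on constraints: σ_y ≥ 75.0 MPa; k ≥ 0.252 W/(m·K); max service T ≥ 460 °C. Survivors: silicon nitride, beryllium, stainless steel.
Normalizing units and computing the index:
  silicon nitride: E = 301.3 GPa, ρ = 3200 kg/m³
  beryllium: E = 301.1 GPa, ρ = 1860 kg/m³
  stainless steel: E = 195.7 GPa, ρ = 7730 kg/m³
  beryllium: M = 9.33×10⁻³
  silicon nitride: M = 5.42×10⁻³
  stainless steel: M = 1.81×10⁻³
The maximum is for beryllium.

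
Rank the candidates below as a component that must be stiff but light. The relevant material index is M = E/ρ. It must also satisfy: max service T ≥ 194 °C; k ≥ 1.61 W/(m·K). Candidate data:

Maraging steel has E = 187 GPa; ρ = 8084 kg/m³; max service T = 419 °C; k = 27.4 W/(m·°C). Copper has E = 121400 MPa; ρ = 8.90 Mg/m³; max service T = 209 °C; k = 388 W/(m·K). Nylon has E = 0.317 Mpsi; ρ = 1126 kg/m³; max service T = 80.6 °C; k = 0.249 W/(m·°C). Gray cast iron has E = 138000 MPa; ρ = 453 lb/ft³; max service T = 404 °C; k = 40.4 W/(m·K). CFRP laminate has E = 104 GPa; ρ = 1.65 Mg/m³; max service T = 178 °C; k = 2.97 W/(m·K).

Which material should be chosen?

Screen on constraints: max service T ≥ 194 °C; k ≥ 1.61 W/(m·K). Survivors: maraging steel, copper, gray cast iron.
In SI units:
  maraging steel: E = 187.0 GPa, ρ = 8084 kg/m³
  copper: E = 121.4 GPa, ρ = 8900 kg/m³
  gray cast iron: E = 138.0 GPa, ρ = 7256 kg/m³
  maraging steel: M = 23.1 MN·m/kg
  gray cast iron: M = 19.0 MN·m/kg
  copper: M = 13.6 MN·m/kg
Maraging steel has the largest M.

maraging steel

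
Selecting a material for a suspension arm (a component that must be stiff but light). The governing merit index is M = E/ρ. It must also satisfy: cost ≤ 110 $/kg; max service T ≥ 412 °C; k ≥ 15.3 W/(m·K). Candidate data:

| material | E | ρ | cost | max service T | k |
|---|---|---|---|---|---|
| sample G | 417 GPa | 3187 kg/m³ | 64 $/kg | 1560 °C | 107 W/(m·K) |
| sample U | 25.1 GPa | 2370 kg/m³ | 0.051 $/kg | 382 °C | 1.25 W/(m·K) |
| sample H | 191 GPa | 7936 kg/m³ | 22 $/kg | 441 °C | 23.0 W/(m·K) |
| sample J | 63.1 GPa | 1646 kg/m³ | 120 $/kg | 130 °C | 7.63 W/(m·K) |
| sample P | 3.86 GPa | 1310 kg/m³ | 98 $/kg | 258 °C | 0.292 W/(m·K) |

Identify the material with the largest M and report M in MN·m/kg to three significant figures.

Screen on constraints: cost ≤ 110 $/kg; max service T ≥ 412 °C; k ≥ 15.3 W/(m·K). Survivors: sample G, sample H.
Computing M directly (units already consistent):
  sample G: M = 131 MN·m/kg
  sample H: M = 24.1 MN·m/kg
Sample G has the largest M.

sample G, M = 131 MN·m/kg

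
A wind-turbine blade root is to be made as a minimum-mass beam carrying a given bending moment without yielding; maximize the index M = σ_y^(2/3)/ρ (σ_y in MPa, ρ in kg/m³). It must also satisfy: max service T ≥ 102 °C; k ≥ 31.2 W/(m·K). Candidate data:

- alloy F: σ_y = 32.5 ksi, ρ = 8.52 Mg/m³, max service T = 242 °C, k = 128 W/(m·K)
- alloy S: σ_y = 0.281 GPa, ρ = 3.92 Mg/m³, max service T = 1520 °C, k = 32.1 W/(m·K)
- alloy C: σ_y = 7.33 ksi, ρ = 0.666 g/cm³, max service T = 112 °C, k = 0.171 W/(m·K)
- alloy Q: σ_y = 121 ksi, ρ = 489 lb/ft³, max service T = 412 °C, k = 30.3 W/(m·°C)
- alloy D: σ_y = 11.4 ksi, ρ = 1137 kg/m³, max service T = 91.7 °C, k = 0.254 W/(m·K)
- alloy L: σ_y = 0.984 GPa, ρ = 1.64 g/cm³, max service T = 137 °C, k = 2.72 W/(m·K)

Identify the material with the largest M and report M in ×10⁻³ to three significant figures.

alloy S, M = 10.9×10⁻³

Screen on constraints: max service T ≥ 102 °C; k ≥ 31.2 W/(m·K). Survivors: alloy F, alloy S.
Putting every candidate on a common basis:
  alloy F: σ_y = 224.1 MPa, ρ = 8520 kg/m³
  alloy S: σ_y = 281.0 MPa, ρ = 3920 kg/m³
  alloy S: M = 10.9×10⁻³
  alloy F: M = 4.33×10⁻³
Highest index: alloy S.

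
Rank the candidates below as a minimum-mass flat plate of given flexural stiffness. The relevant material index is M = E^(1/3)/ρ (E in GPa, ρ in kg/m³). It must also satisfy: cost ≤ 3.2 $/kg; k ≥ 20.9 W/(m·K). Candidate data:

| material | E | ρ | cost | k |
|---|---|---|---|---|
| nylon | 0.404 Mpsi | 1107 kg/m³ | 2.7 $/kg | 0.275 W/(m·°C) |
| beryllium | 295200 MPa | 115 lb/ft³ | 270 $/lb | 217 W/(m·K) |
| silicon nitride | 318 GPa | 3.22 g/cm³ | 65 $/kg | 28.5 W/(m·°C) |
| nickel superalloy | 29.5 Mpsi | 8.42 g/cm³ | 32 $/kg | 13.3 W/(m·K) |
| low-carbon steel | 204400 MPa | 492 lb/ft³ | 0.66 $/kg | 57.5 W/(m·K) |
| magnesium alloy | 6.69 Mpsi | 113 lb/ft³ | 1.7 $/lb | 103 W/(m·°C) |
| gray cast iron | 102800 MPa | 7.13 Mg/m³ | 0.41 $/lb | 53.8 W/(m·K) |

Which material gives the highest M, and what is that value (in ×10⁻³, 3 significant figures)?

low-carbon steel, M = 0.747×10⁻³

Screen on constraints: cost ≤ 3.2 $/kg; k ≥ 20.9 W/(m·K). Survivors: low-carbon steel, gray cast iron.
Convert each candidate to consistent units, then evaluate M:
  low-carbon steel: E = 204.4 GPa, ρ = 7881 kg/m³
  gray cast iron: E = 102.8 GPa, ρ = 7130 kg/m³
  low-carbon steel: M = 0.747×10⁻³
  gray cast iron: M = 0.657×10⁻³
Low-carbon steel has the largest M.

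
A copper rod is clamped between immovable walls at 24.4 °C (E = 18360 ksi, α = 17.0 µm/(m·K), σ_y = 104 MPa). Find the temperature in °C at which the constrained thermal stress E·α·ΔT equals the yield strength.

72.7 °C

E = 18360 ksi = 126.6 GPa.
E·α·ΔT = 104.0 MPa ⇒ ΔT = 104.0 / (126.6×10³ × 17.0×10⁻⁶) = 48.33 K.
T = 24.4 + 48.33 = 72.73 °C.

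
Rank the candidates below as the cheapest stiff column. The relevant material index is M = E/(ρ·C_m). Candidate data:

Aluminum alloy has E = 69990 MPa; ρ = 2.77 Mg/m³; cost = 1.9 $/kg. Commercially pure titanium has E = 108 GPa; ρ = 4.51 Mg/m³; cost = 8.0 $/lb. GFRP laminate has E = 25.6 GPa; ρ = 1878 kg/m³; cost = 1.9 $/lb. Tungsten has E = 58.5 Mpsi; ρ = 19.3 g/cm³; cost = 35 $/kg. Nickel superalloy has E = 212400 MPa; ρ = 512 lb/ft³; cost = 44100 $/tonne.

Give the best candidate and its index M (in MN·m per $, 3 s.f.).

aluminum alloy, M = 13.3 MN·m per $

Normalizing units and computing the index:
  aluminum alloy: E = 69.99 GPa, ρ = 2770 kg/m³, cost = 1.900 $/kg
  commercially pure titanium: E = 108.0 GPa, ρ = 4510 kg/m³, cost = 17.64 $/kg
  GFRP laminate: E = 25.60 GPa, ρ = 1878 kg/m³, cost = 4.189 $/kg
  tungsten: E = 403.3 GPa, ρ = 19300 kg/m³, cost = 35.00 $/kg
  nickel superalloy: E = 212.4 GPa, ρ = 8201 kg/m³, cost = 44.10 $/kg
  aluminum alloy: M = 13.3 MN·m per $
  GFRP laminate: M = 3.25 MN·m per $
  commercially pure titanium: M = 1.36 MN·m per $
  tungsten: M = 0.597 MN·m per $
  nickel superalloy: M = 0.587 MN·m per $
The maximum is for aluminum alloy.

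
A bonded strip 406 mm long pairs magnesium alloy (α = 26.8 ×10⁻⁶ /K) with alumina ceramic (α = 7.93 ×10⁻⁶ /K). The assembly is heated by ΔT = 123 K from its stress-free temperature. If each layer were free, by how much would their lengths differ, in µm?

Δα = |26.8 − 7.93|×10⁻⁶/K = 18.9×10⁻⁶/K.
ΔL_mismatch = Δα·L·ΔT = 18.9×10⁻⁶ × 406.0 mm × 123.0 K = 942 µm.

942 µm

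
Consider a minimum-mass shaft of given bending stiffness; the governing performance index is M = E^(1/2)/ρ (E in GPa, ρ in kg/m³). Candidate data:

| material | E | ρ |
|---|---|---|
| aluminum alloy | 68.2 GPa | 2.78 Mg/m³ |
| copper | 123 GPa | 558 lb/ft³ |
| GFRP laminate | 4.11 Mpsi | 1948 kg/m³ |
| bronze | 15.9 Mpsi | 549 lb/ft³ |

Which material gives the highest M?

aluminum alloy

In SI units:
  aluminum alloy: E = 68.20 GPa, ρ = 2780 kg/m³
  copper: E = 123.0 GPa, ρ = 8938 kg/m³
  GFRP laminate: E = 28.34 GPa, ρ = 1948 kg/m³
  bronze: E = 109.6 GPa, ρ = 8794 kg/m³
  aluminum alloy: M = 2.97×10⁻³
  GFRP laminate: M = 2.73×10⁻³
  copper: M = 1.24×10⁻³
  bronze: M = 1.19×10⁻³
Aluminum alloy has the largest M.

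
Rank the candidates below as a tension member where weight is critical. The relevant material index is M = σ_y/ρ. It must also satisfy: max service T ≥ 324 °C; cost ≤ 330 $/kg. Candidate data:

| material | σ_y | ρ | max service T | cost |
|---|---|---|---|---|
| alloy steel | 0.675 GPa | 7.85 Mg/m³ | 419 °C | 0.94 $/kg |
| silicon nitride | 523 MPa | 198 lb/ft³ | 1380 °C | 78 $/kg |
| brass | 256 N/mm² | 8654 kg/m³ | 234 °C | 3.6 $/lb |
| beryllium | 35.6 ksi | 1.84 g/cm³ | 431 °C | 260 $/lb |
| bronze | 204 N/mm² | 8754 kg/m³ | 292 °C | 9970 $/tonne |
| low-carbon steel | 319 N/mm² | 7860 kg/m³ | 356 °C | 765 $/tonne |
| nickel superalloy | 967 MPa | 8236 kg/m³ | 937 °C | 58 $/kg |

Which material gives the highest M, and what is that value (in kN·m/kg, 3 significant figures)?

silicon nitride, M = 165 kN·m/kg

Screen on constraints: max service T ≥ 324 °C; cost ≤ 330 $/kg. Survivors: alloy steel, silicon nitride, low-carbon steel, nickel superalloy.
Normalizing units and computing the index:
  alloy steel: σ_y = 675.0 MPa, ρ = 7850 kg/m³
  silicon nitride: σ_y = 523.0 MPa, ρ = 3172 kg/m³
  low-carbon steel: σ_y = 319.0 MPa, ρ = 7860 kg/m³
  nickel superalloy: σ_y = 967.0 MPa, ρ = 8236 kg/m³
  silicon nitride: M = 165 kN·m/kg
  nickel superalloy: M = 117 kN·m/kg
  alloy steel: M = 86.0 kN·m/kg
  low-carbon steel: M = 40.6 kN·m/kg
Highest index: silicon nitride.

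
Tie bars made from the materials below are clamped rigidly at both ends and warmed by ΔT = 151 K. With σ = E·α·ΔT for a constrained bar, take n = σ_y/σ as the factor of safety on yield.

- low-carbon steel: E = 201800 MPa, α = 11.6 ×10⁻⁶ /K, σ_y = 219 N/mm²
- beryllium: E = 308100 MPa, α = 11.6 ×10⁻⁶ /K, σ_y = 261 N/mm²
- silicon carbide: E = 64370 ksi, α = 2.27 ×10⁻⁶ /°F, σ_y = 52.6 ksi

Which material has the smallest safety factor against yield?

beryllium

With everything in SI (GPa, ×10⁻⁶/K, MPa):
  low-carbon steel: E = 201.8, α = 11.6, σ_y = 219.0 → σ = 353 MPa, n = 0.620
  beryllium: E = 308.1, α = 11.6, σ_y = 261.0 → σ = 540 MPa, n = 0.484
  silicon carbide: E = 443.8, α = 4.09, σ_y = 362.7 → σ = 274 MPa, n = 1.32
Smallest n: beryllium with n = 0.484.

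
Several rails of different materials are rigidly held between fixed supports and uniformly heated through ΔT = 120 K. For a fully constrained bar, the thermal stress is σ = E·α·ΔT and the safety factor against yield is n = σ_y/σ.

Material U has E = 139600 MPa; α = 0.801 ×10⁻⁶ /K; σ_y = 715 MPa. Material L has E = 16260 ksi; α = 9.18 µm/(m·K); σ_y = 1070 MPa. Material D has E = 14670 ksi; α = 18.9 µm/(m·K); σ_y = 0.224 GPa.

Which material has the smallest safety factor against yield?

Converting E to GPa, α to ×10⁻⁶/K, σ_y to MPa, then σ and n for each:
  material U: E = 139.6, α = 0.801, σ_y = 715.0 → σ = 13.4 MPa, n = 53.3
  material L: E = 112.1, α = 9.18, σ_y = 1070 → σ = 123 MPa, n = 8.66
  material D: E = 101.1, α = 18.9, σ_y = 224.0 → σ = 229 MPa, n = 0.976
Smallest n: material D with n = 0.976.

material D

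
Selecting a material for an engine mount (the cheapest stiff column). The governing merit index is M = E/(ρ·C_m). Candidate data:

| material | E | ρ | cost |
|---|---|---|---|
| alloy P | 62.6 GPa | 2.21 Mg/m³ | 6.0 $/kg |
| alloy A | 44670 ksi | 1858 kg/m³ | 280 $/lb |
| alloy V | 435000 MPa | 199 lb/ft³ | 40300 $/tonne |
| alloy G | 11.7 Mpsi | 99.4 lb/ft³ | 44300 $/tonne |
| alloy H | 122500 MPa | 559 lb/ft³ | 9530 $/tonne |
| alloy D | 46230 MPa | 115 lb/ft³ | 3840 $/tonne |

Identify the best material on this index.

alloy D

Convert each candidate to consistent units, then evaluate M:
  alloy P: E = 62.60 GPa, ρ = 2210 kg/m³, cost = 6.000 $/kg
  alloy A: E = 308.0 GPa, ρ = 1858 kg/m³, cost = 617.3 $/kg
  alloy V: E = 435.0 GPa, ρ = 3188 kg/m³, cost = 40.30 $/kg
  alloy G: E = 80.67 GPa, ρ = 1592 kg/m³, cost = 44.30 $/kg
  alloy H: E = 122.5 GPa, ρ = 8954 kg/m³, cost = 9.530 $/kg
  alloy D: E = 46.23 GPa, ρ = 1842 kg/m³, cost = 3.840 $/kg
  alloy D: M = 6.54 MN·m per $
  alloy P: M = 4.72 MN·m per $
  alloy V: M = 3.39 MN·m per $
  alloy H: M = 1.44 MN·m per $
  alloy G: M = 1.14 MN·m per $
  alloy A: M = 0.269 MN·m per $
The maximum is for alloy D.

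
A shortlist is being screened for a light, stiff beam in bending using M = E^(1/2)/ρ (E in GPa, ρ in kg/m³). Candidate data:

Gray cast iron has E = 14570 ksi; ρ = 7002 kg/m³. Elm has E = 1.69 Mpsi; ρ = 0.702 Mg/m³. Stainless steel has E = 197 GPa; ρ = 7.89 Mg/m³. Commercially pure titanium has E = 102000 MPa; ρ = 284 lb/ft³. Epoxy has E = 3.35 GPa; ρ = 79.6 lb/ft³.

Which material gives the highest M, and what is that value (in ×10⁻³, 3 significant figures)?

Normalizing units and computing the index:
  gray cast iron: E = 100.5 GPa, ρ = 7002 kg/m³
  elm: E = 11.65 GPa, ρ = 702.0 kg/m³
  stainless steel: E = 197.0 GPa, ρ = 7890 kg/m³
  commercially pure titanium: E = 102.0 GPa, ρ = 4549 kg/m³
  epoxy: E = 3.350 GPa, ρ = 1275 kg/m³
  elm: M = 4.86×10⁻³
  commercially pure titanium: M = 2.22×10⁻³
  stainless steel: M = 1.78×10⁻³
  epoxy: M = 1.44×10⁻³
  gray cast iron: M = 1.43×10⁻³
Elm ranks first.

elm, M = 4.86×10⁻³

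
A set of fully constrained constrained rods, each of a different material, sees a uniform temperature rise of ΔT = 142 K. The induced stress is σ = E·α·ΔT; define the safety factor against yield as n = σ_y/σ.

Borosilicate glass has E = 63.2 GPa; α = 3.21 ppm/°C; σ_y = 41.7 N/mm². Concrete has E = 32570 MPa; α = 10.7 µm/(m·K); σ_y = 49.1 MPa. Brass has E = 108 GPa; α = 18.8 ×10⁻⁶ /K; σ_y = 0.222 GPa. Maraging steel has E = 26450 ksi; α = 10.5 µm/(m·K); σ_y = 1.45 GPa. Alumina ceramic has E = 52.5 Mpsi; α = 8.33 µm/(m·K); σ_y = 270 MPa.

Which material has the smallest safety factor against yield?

Converting E to GPa, α to ×10⁻⁶/K, σ_y to MPa, then σ and n for each:
  borosilicate glass: E = 63.20, α = 3.21, σ_y = 41.70 → σ = 28.8 MPa, n = 1.45
  concrete: E = 32.57, α = 10.7, σ_y = 49.10 → σ = 49.5 MPa, n = 0.992
  brass: E = 108.0, α = 18.8, σ_y = 222.0 → σ = 288 MPa, n = 0.770
  maraging steel: E = 182.4, α = 10.5, σ_y = 1450 → σ = 272 MPa, n = 5.33
  alumina ceramic: E = 362.0, α = 8.33, σ_y = 270.0 → σ = 428 MPa, n = 0.631
Alumina ceramic has the lowest safety factor, n = 0.631.

alumina ceramic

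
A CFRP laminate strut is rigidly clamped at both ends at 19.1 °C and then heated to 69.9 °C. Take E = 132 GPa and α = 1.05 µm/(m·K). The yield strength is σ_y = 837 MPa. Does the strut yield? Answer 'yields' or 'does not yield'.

ΔT = 50.80 K. Constrained thermal stress σ = E·α·ΔT = 132.0×10³ MPa × 1.05×10⁻⁶ × 50.80 = 7.04 MPa (compressive).
Compare to σ_y = 837 MPa: σ < σ_y, so it does not yield.

does not yield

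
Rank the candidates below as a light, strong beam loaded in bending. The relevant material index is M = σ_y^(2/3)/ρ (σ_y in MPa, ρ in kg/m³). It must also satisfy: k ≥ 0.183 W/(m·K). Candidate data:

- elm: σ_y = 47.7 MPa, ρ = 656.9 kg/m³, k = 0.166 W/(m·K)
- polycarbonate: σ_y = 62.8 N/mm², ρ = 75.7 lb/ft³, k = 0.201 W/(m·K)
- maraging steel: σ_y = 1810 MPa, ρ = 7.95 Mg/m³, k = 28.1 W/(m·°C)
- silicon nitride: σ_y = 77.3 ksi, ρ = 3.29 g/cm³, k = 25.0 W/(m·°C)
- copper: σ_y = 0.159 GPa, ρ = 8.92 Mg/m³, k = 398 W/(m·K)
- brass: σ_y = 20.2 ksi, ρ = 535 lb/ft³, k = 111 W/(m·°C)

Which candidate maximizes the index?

Screen on constraints: k ≥ 0.183 W/(m·K). Survivors: polycarbonate, maraging steel, silicon nitride, copper, brass.
After converting to SI:
  polycarbonate: σ_y = 62.80 MPa, ρ = 1213 kg/m³
  maraging steel: σ_y = 1810 MPa, ρ = 7950 kg/m³
  silicon nitride: σ_y = 533.0 MPa, ρ = 3290 kg/m³
  copper: σ_y = 159.0 MPa, ρ = 8920 kg/m³
  brass: σ_y = 139.3 MPa, ρ = 8570 kg/m³
  silicon nitride: M = 20.0×10⁻³
  maraging steel: M = 18.7×10⁻³
  polycarbonate: M = 13.0×10⁻³
  copper: M = 3.29×10⁻³
  brass: M = 3.14×10⁻³
Silicon nitride ranks first.

silicon nitride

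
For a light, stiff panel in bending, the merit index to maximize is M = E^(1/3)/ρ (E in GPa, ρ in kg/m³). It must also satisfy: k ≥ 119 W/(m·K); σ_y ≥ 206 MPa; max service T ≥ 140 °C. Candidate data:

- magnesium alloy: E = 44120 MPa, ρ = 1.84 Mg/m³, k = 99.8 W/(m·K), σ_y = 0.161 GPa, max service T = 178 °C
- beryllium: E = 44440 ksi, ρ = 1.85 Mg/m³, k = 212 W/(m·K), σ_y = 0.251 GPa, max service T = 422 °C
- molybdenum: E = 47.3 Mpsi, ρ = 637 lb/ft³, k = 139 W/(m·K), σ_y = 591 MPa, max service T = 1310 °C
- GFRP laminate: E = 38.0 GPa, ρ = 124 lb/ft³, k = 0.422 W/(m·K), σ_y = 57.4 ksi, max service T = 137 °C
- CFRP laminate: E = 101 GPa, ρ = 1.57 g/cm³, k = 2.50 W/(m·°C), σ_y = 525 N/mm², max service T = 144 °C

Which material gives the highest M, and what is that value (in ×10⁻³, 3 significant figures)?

beryllium, M = 3.64×10⁻³

Screen on constraints: k ≥ 119 W/(m·K); σ_y ≥ 206 MPa; max service T ≥ 140 °C. Survivors: beryllium, molybdenum.
Putting every candidate on a common basis:
  beryllium: E = 306.4 GPa, ρ = 1850 kg/m³
  molybdenum: E = 326.1 GPa, ρ = 10200 kg/m³
  beryllium: M = 3.64×10⁻³
  molybdenum: M = 0.675×10⁻³
Beryllium has the largest M.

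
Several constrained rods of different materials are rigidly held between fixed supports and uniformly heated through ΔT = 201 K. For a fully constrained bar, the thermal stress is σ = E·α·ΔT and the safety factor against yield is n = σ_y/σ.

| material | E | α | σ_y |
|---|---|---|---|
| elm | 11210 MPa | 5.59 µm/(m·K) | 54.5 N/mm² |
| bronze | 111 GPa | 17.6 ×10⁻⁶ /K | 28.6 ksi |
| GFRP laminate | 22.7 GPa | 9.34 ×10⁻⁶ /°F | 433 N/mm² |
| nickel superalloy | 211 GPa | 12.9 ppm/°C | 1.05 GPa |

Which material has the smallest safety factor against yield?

With everything in SI (GPa, ×10⁻⁶/K, MPa):
  elm: E = 11.21, α = 5.59, σ_y = 54.50 → σ = 12.6 MPa, n = 4.33
  bronze: E = 111.0, α = 17.6, σ_y = 197.2 → σ = 393 MPa, n = 0.502
  GFRP laminate: E = 22.70, α = 16.8, σ_y = 433.0 → σ = 76.7 MPa, n = 5.64
  nickel superalloy: E = 211.0, α = 12.9, σ_y = 1050 → σ = 547 MPa, n = 1.92
Bronze has the lowest safety factor, n = 0.502.

bronze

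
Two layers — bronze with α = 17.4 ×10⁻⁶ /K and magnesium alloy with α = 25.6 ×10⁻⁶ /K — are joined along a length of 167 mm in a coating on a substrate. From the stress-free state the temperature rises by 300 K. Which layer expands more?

magnesium alloy

α(bronze) = 17.4×10⁻⁶/K vs α(magnesium alloy) = 25.6×10⁻⁶/K.
Higher α expands more for the same ΔT: magnesium alloy.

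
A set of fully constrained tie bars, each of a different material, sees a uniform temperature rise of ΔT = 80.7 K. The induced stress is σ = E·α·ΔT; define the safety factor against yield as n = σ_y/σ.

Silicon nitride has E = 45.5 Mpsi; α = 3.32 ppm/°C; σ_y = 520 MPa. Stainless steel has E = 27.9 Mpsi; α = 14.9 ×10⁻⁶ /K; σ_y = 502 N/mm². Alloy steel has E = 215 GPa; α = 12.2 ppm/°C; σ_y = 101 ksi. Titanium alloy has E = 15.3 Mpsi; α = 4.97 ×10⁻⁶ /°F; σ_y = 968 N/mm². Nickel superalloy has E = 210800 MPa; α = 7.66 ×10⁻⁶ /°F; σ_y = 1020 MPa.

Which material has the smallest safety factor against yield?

stainless steel

With everything in SI (GPa, ×10⁻⁶/K, MPa):
  silicon nitride: E = 313.7, α = 3.32, σ_y = 520.0 → σ = 84.1 MPa, n = 6.19
  stainless steel: E = 192.4, α = 14.9, σ_y = 502.0 → σ = 231 MPa, n = 2.17
  alloy steel: E = 215.0, α = 12.2, σ_y = 696.4 → σ = 212 MPa, n = 3.29
  titanium alloy: E = 105.5, α = 8.95, σ_y = 968.0 → σ = 76.2 MPa, n = 12.7
  nickel superalloy: E = 210.8, α = 13.8, σ_y = 1020 → σ = 235 MPa, n = 4.35
The minimum is stainless steel at n = 2.17.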